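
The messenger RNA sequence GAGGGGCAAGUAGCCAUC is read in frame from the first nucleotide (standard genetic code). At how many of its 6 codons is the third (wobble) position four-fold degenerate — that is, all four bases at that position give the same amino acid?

Codon 1 GAG (Glu): third position 2-fold.
Codon 2 GGG (Gly): third position 4-fold.
Codon 3 CAA (Gln): third position 2-fold.
Codon 4 GUA (Val): third position 4-fold.
Codon 5 GCC (Ala): third position 4-fold.
Codon 6 AUC (Ile): third position 3-fold.
Four-fold degenerate third positions: 3.

3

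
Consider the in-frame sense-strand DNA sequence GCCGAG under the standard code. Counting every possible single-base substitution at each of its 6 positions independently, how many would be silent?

Codon 1 (GCC, Ala): 3 synonymous substitutions.
Codon 2 (GAG, Glu): 1 synonymous substitution.
Total: 3 + 1 = 4.

4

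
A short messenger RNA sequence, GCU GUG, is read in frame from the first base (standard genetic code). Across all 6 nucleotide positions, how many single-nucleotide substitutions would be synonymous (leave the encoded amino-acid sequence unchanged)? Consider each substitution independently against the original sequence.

6

Codon 1 (GCU, Ala): 3 synonymous substitutions.
Codon 2 (GUG, Val): 3 synonymous substitutions.
Total: 3 + 3 = 6.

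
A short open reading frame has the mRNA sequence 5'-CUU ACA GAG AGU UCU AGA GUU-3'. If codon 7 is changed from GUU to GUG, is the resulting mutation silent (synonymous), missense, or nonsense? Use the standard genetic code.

Position 21 falls in codon 7: GUU → Val.
After the substitution the codon is GUG → Val.
Both encode Val, so the change is synonymous.

silent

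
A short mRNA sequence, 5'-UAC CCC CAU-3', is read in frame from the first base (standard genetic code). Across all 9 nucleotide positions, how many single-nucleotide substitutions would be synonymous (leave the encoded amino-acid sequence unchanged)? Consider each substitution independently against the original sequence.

Codon 1 (UAC, Tyr): 1 synonymous substitution.
Codon 2 (CCC, Pro): 3 synonymous substitutions.
Codon 3 (CAU, His): 1 synonymous substitution.
Total: 1 + 3 + 1 = 5.

5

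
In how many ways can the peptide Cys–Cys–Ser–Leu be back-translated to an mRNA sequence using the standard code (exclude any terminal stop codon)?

Cys: 2 codons.
Cys: 2 codons.
Ser: 6 codons.
Leu: 6 codons.
2 × 2 × 6 × 6 = 144.

144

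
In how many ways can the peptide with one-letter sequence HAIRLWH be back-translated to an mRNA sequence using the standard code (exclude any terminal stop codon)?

His: 2 codons.
Ala: 4 codons.
Ile: 3 codons.
Arg: 6 codons.
Leu: 6 codons.
Trp: 1 codon.
His: 2 codons.
2 × 4 × 3 × 6 × 6 × 1 × 2 = 1728.

1728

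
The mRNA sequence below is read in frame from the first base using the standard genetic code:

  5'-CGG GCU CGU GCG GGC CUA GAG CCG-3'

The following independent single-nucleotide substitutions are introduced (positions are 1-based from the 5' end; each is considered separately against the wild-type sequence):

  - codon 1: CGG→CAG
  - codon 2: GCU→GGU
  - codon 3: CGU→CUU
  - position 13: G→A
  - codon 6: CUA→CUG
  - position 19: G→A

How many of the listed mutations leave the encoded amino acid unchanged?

Codon 1: CGG (Arg) → CAG (Gln) — missense.
Codon 2: GCU (Ala) → GGU (Gly) — missense.
Codon 3: CGU (Arg) → CUU (Leu) — missense.
Codon 5: GGC (Gly) → AGC (Ser) — missense.
Codon 6: CUA (Leu) → CUG (Leu) — synonymous.
Codon 7: GAG (Glu) → AAG (Lys) — missense.
Synonymous: 1 of 6.

1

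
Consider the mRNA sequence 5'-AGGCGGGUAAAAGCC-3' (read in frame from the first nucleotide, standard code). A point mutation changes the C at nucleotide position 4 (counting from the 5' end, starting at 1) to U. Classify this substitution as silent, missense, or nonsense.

missense

Position 4 falls in codon 2: CGG → Arg.
After the substitution the codon is UGG → Trp.
Arg ≠ Trp, so this is a missense mutation.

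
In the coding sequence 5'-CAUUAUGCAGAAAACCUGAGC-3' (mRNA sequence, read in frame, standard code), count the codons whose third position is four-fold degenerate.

2

Codon 1 CAU (His): third position 2-fold.
Codon 2 UAU (Tyr): third position 2-fold.
Codon 3 GCA (Ala): third position 4-fold.
Codon 4 GAA (Glu): third position 2-fold.
Codon 5 AAC (Asn): third position 2-fold.
Codon 6 CUG (Leu): third position 4-fold.
Codon 7 AGC (Ser): third position 2-fold.
Four-fold degenerate third positions: 2.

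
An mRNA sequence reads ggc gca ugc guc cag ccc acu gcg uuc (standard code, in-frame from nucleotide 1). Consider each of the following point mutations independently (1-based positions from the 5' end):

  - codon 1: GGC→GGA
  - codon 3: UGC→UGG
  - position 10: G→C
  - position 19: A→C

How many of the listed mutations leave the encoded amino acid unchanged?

Codon 1: GGC (Gly) → GGA (Gly) — synonymous.
Codon 3: UGC (Cys) → UGG (Trp) — missense.
Codon 4: GUC (Val) → CUC (Leu) — missense.
Codon 7: ACU (Thr) → CCU (Pro) — missense.
Synonymous: 1 of 4.

1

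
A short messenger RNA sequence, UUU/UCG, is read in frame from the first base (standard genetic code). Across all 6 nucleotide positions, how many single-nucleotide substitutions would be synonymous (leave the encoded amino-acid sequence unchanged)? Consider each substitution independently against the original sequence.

4

Codon 1 (UUU, Phe): 1 synonymous substitution.
Codon 2 (UCG, Ser): 3 synonymous substitutions.
Total: 1 + 3 = 4.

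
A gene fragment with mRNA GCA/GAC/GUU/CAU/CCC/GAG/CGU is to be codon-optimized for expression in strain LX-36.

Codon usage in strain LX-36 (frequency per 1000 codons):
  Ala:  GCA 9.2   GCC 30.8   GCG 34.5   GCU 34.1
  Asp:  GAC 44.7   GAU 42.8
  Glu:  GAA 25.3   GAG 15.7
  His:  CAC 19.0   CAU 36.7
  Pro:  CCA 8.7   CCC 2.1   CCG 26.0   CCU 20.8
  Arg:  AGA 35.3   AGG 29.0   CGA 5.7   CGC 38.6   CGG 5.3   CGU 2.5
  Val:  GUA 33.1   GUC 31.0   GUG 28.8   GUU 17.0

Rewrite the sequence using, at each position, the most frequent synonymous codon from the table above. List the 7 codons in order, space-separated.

GCG GAC GUA CAU CCG GAA CGC

Codon 1 (Ala): best is GCG at 34.5.
Codon 2 (Asp): best is GAC at 44.7.
Codon 3 (Val): best is GUA at 33.1.
Codon 4 (His): best is CAU at 36.7.
Codon 5 (Pro): best is CCG at 26.0.
Codon 6 (Glu): best is GAA at 25.3.
Codon 7 (Arg): best is CGC at 38.6.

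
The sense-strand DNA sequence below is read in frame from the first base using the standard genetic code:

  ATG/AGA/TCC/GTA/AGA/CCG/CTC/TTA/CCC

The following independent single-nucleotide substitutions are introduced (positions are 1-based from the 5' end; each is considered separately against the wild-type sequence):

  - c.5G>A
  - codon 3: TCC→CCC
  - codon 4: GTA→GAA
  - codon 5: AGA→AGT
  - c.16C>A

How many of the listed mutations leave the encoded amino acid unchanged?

0

Codon 2: AGA (Arg) → AAA (Lys) — missense.
Codon 3: TCC (Ser) → CCC (Pro) — missense.
Codon 4: GTA (Val) → GAA (Glu) — missense.
Codon 5: AGA (Arg) → AGT (Ser) — missense.
Codon 6: CCG (Pro) → ACG (Thr) — missense.
Synonymous: 0 of 5.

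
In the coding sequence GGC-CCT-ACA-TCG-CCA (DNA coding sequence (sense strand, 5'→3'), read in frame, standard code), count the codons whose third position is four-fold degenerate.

Codon 1 GGC (Gly): third position 4-fold.
Codon 2 CCT (Pro): third position 4-fold.
Codon 3 ACA (Thr): third position 4-fold.
Codon 4 TCG (Ser): third position 4-fold.
Codon 5 CCA (Pro): third position 4-fold.
Four-fold degenerate third positions: 5.

5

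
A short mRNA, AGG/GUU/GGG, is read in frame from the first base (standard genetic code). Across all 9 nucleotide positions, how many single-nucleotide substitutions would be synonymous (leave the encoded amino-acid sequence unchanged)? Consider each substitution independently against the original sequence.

Codon 1 (AGG, Arg): 2 synonymous substitutions.
Codon 2 (GUU, Val): 3 synonymous substitutions.
Codon 3 (GGG, Gly): 3 synonymous substitutions.
Total: 2 + 3 + 3 = 8.

8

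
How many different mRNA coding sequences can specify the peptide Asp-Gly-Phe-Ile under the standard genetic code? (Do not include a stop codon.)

Asp: 2 codons.
Gly: 4 codons.
Phe: 2 codons.
Ile: 3 codons.
2 × 4 × 2 × 3 = 48.

48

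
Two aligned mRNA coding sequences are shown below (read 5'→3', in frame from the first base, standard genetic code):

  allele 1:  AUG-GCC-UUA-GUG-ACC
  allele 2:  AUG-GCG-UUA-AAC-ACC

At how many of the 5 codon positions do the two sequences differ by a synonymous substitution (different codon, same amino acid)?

1

Codon 1: AUG Met / AUG Met — identical.
Codon 2: GCC Ala / GCG Ala — synonymous.
Codon 3: UUA Leu / UUA Leu — identical.
Codon 4: GUG Val / AAC Asn — nonsynonymous.
Codon 5: ACC Thr / ACC Thr — identical.
Synonymous differences: 1.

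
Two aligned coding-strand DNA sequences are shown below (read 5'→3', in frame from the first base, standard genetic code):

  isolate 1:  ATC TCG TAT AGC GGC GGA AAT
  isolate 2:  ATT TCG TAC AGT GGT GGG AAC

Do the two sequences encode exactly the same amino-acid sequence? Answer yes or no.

Codon 1: ATC Ile / ATT Ile — synonymous.
Codon 2: TCG Ser / TCG Ser — identical.
Codon 3: TAT Tyr / TAC Tyr — synonymous.
Codon 4: AGC Ser / AGT Ser — synonymous.
Codon 5: GGC Gly / GGT Gly — synonymous.
Codon 6: GGA Gly / GGG Gly — synonymous.
Codon 7: AAT Asn / AAC Asn — synonymous.
Nonsynonymous differences: 0 → same protein.

yes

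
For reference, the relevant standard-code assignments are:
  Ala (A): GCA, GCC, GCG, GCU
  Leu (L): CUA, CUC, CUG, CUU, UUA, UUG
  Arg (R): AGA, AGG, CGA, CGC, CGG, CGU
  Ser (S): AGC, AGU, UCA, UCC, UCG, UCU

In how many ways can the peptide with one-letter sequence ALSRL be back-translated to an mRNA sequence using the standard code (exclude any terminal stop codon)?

5184

Ala: 4 codons.
Leu: 6 codons.
Ser: 6 codons.
Arg: 6 codons.
Leu: 6 codons.
4 × 6 × 6 × 6 × 6 = 5184.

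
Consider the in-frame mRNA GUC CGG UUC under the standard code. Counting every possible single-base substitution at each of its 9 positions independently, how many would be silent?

8

Codon 1 (GUC, Val): 3 synonymous substitutions.
Codon 2 (CGG, Arg): 4 synonymous substitutions.
Codon 3 (UUC, Phe): 1 synonymous substitution.
Total: 3 + 4 + 1 = 8.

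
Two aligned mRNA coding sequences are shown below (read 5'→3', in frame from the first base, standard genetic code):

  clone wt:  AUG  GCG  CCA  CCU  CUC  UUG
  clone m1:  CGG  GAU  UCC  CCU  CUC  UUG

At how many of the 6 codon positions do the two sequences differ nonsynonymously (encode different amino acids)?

Codon 1: AUG Met / CGG Arg — nonsynonymous.
Codon 2: GCG Ala / GAU Asp — nonsynonymous.
Codon 3: CCA Pro / UCC Ser — nonsynonymous.
Codon 4: CCU Pro / CCU Pro — identical.
Codon 5: CUC Leu / CUC Leu — identical.
Codon 6: UUG Leu / UUG Leu — identical.
Nonsynonymous differences: 3.

3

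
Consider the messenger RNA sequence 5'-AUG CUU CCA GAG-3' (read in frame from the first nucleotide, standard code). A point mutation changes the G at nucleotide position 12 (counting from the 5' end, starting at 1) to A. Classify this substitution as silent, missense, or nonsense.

silent

Position 12 falls in codon 4: GAG → Glu.
After the substitution the codon is GAA → Glu.
Both encode Glu, so the change is synonymous.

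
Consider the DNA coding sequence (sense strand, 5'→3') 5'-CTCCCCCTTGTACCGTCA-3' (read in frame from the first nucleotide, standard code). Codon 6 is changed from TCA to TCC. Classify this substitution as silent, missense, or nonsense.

silent

Position 18 falls in codon 6: TCA → Ser.
After the substitution the codon is TCC → Ser.
Both encode Ser, so the change is synonymous.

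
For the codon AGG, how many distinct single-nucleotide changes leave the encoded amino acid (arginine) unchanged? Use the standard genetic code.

Position 1: CGG → 1 synonymous.
Position 2: none → 0 synonymous.
Position 3: AGA → 1 synonymous.
Total: 1 + 0 + 1 = 2.

2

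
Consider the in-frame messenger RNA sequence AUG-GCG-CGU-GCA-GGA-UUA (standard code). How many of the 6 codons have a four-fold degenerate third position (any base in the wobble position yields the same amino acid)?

Codon 1 AUG (Met): third position 1-fold.
Codon 2 GCG (Ala): third position 4-fold.
Codon 3 CGU (Arg): third position 4-fold.
Codon 4 GCA (Ala): third position 4-fold.
Codon 5 GGA (Gly): third position 4-fold.
Codon 6 UUA (Leu): third position 2-fold.
Four-fold degenerate third positions: 4.

4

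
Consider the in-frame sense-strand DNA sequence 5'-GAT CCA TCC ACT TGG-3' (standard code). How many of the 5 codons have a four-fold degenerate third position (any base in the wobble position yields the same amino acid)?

3

Codon 1 GAT (Asp): third position 2-fold.
Codon 2 CCA (Pro): third position 4-fold.
Codon 3 TCC (Ser): third position 4-fold.
Codon 4 ACT (Thr): third position 4-fold.
Codon 5 TGG (Trp): third position 1-fold.
Four-fold degenerate third positions: 3.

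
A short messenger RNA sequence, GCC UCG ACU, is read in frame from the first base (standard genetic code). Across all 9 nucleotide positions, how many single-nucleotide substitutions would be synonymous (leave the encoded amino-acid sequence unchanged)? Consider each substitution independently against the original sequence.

Codon 1 (GCC, Ala): 3 synonymous substitutions.
Codon 2 (UCG, Ser): 3 synonymous substitutions.
Codon 3 (ACU, Thr): 3 synonymous substitutions.
Total: 3 + 3 + 3 = 9.

9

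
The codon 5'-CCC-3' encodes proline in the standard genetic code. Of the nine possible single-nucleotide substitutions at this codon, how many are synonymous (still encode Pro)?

Position 1: none → 0 synonymous.
Position 2: none → 0 synonymous.
Position 3: CCU, CCA, CCG → 3 synonymous.
Total: 0 + 0 + 3 = 3.

3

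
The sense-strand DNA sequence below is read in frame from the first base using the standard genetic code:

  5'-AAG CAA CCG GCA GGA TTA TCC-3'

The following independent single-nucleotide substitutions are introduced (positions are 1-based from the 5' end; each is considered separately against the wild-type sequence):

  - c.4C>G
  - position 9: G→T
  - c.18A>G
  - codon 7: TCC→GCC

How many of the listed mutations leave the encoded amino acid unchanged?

2

Codon 2: CAA (Gln) → GAA (Glu) — missense.
Codon 3: CCG (Pro) → CCT (Pro) — synonymous.
Codon 6: TTA (Leu) → TTG (Leu) — synonymous.
Codon 7: TCC (Ser) → GCC (Ala) — missense.
Synonymous: 2 of 4.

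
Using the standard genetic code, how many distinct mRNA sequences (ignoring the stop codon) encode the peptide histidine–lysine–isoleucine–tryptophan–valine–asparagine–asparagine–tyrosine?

384

His: 2 codons.
Lys: 2 codons.
Ile: 3 codons.
Trp: 1 codon.
Val: 4 codons.
Asn: 2 codons.
Asn: 2 codons.
Tyr: 2 codons.
2 × 2 × 3 × 1 × 4 × 2 × 2 × 2 = 384.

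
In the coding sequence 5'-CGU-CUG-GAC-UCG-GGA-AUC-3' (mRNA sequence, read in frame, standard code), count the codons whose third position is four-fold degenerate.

Codon 1 CGU (Arg): third position 4-fold.
Codon 2 CUG (Leu): third position 4-fold.
Codon 3 GAC (Asp): third position 2-fold.
Codon 4 UCG (Ser): third position 4-fold.
Codon 5 GGA (Gly): third position 4-fold.
Codon 6 AUC (Ile): third position 3-fold.
Four-fold degenerate third positions: 4.

4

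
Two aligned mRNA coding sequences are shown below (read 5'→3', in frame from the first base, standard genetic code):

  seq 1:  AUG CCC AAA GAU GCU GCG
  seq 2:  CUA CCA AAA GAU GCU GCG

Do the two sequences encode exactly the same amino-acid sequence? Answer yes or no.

no

Codon 1: AUG Met / CUA Leu — nonsynonymous.
Codon 2: CCC Pro / CCA Pro — synonymous.
Codon 3: AAA Lys / AAA Lys — identical.
Codon 4: GAU Asp / GAU Asp — identical.
Codon 5: GCU Ala / GCU Ala — identical.
Codon 6: GCG Ala / GCG Ala — identical.
Nonsynonymous differences: 1 → different protein.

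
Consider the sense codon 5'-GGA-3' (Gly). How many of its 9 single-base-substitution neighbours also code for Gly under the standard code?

3

Position 1: none → 0 synonymous.
Position 2: none → 0 synonymous.
Position 3: GGU, GGC, GGG → 3 synonymous.
Total: 0 + 0 + 3 = 3.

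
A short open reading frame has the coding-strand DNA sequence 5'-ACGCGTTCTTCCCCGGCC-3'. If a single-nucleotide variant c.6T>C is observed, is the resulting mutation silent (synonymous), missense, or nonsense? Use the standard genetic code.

silent

Position 6 falls in codon 2: CGT → Arg.
After the substitution the codon is CGC → Arg.
Both encode Arg, so the change is synonymous.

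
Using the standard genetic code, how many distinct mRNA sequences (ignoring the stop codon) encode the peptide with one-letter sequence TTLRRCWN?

13824

Thr: 4 codons.
Thr: 4 codons.
Leu: 6 codons.
Arg: 6 codons.
Arg: 6 codons.
Cys: 2 codons.
Trp: 1 codon.
Asn: 2 codons.
4 × 4 × 6 × 6 × 6 × 2 × 1 × 2 = 13824.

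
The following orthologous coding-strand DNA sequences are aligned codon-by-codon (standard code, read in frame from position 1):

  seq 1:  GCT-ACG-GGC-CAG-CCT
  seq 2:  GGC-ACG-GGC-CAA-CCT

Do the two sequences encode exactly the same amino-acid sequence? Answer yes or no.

no

Codon 1: GCT Ala / GGC Gly — nonsynonymous.
Codon 2: ACG Thr / ACG Thr — identical.
Codon 3: GGC Gly / GGC Gly — identical.
Codon 4: CAG Gln / CAA Gln — synonymous.
Codon 5: CCT Pro / CCT Pro — identical.
Nonsynonymous differences: 1 → different protein.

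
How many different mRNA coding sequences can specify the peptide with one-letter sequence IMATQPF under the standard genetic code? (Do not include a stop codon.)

768

Ile: 3 codons.
Met: 1 codon.
Ala: 4 codons.
Thr: 4 codons.
Gln: 2 codons.
Pro: 4 codons.
Phe: 2 codons.
3 × 1 × 4 × 4 × 2 × 4 × 2 = 768.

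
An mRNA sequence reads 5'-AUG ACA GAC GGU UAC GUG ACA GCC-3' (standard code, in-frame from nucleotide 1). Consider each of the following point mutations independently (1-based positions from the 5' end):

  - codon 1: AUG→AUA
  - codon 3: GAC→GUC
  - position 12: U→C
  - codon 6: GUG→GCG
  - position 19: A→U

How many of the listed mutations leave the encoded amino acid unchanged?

1

Codon 1: AUG (Met) → AUA (Ile) — missense.
Codon 3: GAC (Asp) → GUC (Val) — missense.
Codon 4: GGU (Gly) → GGC (Gly) — synonymous.
Codon 6: GUG (Val) → GCG (Ala) — missense.
Codon 7: ACA (Thr) → UCA (Ser) — missense.
Synonymous: 1 of 5.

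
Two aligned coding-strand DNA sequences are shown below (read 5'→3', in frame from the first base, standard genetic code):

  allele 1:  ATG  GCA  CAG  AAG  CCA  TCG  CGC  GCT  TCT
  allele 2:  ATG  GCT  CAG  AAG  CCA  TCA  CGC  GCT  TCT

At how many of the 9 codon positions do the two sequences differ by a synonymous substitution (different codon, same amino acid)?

Codon 1: ATG Met / ATG Met — identical.
Codon 2: GCA Ala / GCT Ala — synonymous.
Codon 3: CAG Gln / CAG Gln — identical.
Codon 4: AAG Lys / AAG Lys — identical.
Codon 5: CCA Pro / CCA Pro — identical.
Codon 6: TCG Ser / TCA Ser — synonymous.
Codon 7: CGC Arg / CGC Arg — identical.
Codon 8: GCT Ala / GCT Ala — identical.
Codon 9: TCT Ser / TCT Ser — identical.
Synonymous differences: 2.

2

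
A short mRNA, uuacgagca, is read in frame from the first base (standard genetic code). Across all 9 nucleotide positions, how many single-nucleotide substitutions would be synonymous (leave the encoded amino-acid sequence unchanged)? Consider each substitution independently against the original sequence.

9

Codon 1 (UUA, Leu): 2 synonymous substitutions.
Codon 2 (CGA, Arg): 4 synonymous substitutions.
Codon 3 (GCA, Ala): 3 synonymous substitutions.
Total: 2 + 4 + 3 = 9.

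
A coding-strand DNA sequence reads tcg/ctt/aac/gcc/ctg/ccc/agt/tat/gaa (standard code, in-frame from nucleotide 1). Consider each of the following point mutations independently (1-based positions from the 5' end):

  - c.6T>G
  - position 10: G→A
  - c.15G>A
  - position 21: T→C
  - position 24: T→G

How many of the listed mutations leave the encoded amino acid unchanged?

3

Codon 2: CTT (Leu) → CTG (Leu) — synonymous.
Codon 4: GCC (Ala) → ACC (Thr) — missense.
Codon 5: CTG (Leu) → CTA (Leu) — synonymous.
Codon 7: AGT (Ser) → AGC (Ser) — synonymous.
Codon 8: TAT (Tyr) → TAG (Stop) — nonsense.
Synonymous: 3 of 5.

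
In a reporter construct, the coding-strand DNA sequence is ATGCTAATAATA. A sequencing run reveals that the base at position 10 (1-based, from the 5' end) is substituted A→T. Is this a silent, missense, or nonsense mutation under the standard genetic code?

missense

Position 10 falls in codon 4: ATA → Ile.
After the substitution the codon is TTA → Leu.
Ile ≠ Leu, so this is a missense mutation.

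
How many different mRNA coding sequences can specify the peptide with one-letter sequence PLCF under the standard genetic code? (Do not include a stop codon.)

96

Pro: 4 codons.
Leu: 6 codons.
Cys: 2 codons.
Phe: 2 codons.
4 × 6 × 2 × 2 = 96.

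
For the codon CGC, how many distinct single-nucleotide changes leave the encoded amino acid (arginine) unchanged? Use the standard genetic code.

Position 1: none → 0 synonymous.
Position 2: none → 0 synonymous.
Position 3: CGU, CGA, CGG → 3 synonymous.
Total: 0 + 0 + 3 = 3.

3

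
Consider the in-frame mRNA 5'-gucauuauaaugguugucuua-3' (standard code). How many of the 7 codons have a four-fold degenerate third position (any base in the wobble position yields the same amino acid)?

Codon 1 GUC (Val): third position 4-fold.
Codon 2 AUU (Ile): third position 3-fold.
Codon 3 AUA (Ile): third position 3-fold.
Codon 4 AUG (Met): third position 1-fold.
Codon 5 GUU (Val): third position 4-fold.
Codon 6 GUC (Val): third position 4-fold.
Codon 7 UUA (Leu): third position 2-fold.
Four-fold degenerate third positions: 3.

3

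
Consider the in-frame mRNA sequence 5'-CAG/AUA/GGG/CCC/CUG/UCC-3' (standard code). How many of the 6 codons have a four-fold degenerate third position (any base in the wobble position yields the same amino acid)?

Codon 1 CAG (Gln): third position 2-fold.
Codon 2 AUA (Ile): third position 3-fold.
Codon 3 GGG (Gly): third position 4-fold.
Codon 4 CCC (Pro): third position 4-fold.
Codon 5 CUG (Leu): third position 4-fold.
Codon 6 UCC (Ser): third position 4-fold.
Four-fold degenerate third positions: 4.

4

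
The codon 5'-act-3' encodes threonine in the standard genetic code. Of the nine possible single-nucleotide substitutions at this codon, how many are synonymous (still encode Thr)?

Position 1: none → 0 synonymous.
Position 2: none → 0 synonymous.
Position 3: ACC, ACA, ACG → 3 synonymous.
Total: 0 + 0 + 3 = 3.

3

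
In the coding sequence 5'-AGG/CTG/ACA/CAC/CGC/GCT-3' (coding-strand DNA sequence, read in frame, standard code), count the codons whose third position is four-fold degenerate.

Codon 1 AGG (Arg): third position 2-fold.
Codon 2 CTG (Leu): third position 4-fold.
Codon 3 ACA (Thr): third position 4-fold.
Codon 4 CAC (His): third position 2-fold.
Codon 5 CGC (Arg): third position 4-fold.
Codon 6 GCT (Ala): third position 4-fold.
Four-fold degenerate third positions: 4.

4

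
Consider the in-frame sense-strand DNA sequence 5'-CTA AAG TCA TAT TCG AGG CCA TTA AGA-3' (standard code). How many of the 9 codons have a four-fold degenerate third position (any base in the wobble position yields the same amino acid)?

Codon 1 CTA (Leu): third position 4-fold.
Codon 2 AAG (Lys): third position 2-fold.
Codon 3 TCA (Ser): third position 4-fold.
Codon 4 TAT (Tyr): third position 2-fold.
Codon 5 TCG (Ser): third position 4-fold.
Codon 6 AGG (Arg): third position 2-fold.
Codon 7 CCA (Pro): third position 4-fold.
Codon 8 TTA (Leu): third position 2-fold.
Codon 9 AGA (Arg): third position 2-fold.
Four-fold degenerate third positions: 4.

4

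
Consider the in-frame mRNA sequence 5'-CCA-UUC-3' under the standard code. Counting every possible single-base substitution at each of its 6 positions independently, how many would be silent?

Codon 1 (CCA, Pro): 3 synonymous substitutions.
Codon 2 (UUC, Phe): 1 synonymous substitution.
Total: 3 + 1 = 4.

4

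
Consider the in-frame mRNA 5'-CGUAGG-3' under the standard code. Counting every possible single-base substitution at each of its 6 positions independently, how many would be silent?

Codon 1 (CGU, Arg): 3 synonymous substitutions.
Codon 2 (AGG, Arg): 2 synonymous substitutions.
Total: 3 + 2 = 5.

5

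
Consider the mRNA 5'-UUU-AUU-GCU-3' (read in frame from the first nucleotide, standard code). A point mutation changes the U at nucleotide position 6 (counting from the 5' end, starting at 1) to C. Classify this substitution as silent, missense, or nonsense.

Position 6 falls in codon 2: AUU → Ile.
After the substitution the codon is AUC → Ile.
Both encode Ile, so the change is synonymous.

silent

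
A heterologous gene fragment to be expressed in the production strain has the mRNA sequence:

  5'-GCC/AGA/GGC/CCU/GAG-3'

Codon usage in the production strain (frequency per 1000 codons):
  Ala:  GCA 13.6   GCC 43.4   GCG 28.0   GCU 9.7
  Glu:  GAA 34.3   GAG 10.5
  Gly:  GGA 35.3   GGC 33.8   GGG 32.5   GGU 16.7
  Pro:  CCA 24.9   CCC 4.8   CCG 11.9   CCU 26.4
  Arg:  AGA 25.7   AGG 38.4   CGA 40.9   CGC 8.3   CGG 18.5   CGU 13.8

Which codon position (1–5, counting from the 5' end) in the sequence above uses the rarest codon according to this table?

Codon 1 GCC (Ala): 43.4 per 1000.
Codon 2 AGA (Arg): 25.7 per 1000.
Codon 3 GGC (Gly): 33.8 per 1000.
Codon 4 CCU (Pro): 26.4 per 1000.
Codon 5 GAG (Glu): 10.5 per 1000.
Lowest frequency is 10.5 at codon 5.

5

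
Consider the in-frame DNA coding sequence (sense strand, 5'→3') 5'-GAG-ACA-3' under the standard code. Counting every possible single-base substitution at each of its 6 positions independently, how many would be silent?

Codon 1 (GAG, Glu): 1 synonymous substitution.
Codon 2 (ACA, Thr): 3 synonymous substitutions.
Total: 1 + 3 = 4.

4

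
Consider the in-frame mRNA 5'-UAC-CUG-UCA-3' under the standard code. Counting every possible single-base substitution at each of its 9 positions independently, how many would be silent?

Codon 1 (UAC, Tyr): 1 synonymous substitution.
Codon 2 (CUG, Leu): 4 synonymous substitutions.
Codon 3 (UCA, Ser): 3 synonymous substitutions.
Total: 1 + 4 + 3 = 8.

8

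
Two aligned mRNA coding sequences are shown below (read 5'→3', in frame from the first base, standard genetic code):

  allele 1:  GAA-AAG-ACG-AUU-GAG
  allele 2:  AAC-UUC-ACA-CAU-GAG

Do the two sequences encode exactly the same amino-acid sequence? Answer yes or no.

Codon 1: GAA Glu / AAC Asn — nonsynonymous.
Codon 2: AAG Lys / UUC Phe — nonsynonymous.
Codon 3: ACG Thr / ACA Thr — synonymous.
Codon 4: AUU Ile / CAU His — nonsynonymous.
Codon 5: GAG Glu / GAG Glu — identical.
Nonsynonymous differences: 3 → different protein.

no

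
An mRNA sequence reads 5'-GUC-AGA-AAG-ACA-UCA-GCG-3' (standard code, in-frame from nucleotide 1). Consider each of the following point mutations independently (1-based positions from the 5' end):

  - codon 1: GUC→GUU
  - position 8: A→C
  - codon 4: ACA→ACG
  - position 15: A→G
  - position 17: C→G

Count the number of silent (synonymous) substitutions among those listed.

3

Codon 1: GUC (Val) → GUU (Val) — synonymous.
Codon 3: AAG (Lys) → ACG (Thr) — missense.
Codon 4: ACA (Thr) → ACG (Thr) — synonymous.
Codon 5: UCA (Ser) → UCG (Ser) — synonymous.
Codon 6: GCG (Ala) → GGG (Gly) — missense.
Synonymous: 3 of 5.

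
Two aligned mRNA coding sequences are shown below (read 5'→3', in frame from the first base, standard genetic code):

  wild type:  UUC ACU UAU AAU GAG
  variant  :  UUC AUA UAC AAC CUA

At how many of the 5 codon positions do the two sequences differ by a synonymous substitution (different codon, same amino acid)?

2

Codon 1: UUC Phe / UUC Phe — identical.
Codon 2: ACU Thr / AUA Ile — nonsynonymous.
Codon 3: UAU Tyr / UAC Tyr — synonymous.
Codon 4: AAU Asn / AAC Asn — synonymous.
Codon 5: GAG Glu / CUA Leu — nonsynonymous.
Synonymous differences: 2.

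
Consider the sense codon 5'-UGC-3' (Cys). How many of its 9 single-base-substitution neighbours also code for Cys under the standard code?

1

Position 1: none → 0 synonymous.
Position 2: none → 0 synonymous.
Position 3: UGU → 1 synonymous.
Total: 0 + 0 + 1 = 1.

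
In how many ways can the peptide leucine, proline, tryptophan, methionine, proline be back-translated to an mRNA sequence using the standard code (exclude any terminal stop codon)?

96

Leu: 6 codons.
Pro: 4 codons.
Trp: 1 codon.
Met: 1 codon.
Pro: 4 codons.
6 × 4 × 1 × 1 × 4 = 96.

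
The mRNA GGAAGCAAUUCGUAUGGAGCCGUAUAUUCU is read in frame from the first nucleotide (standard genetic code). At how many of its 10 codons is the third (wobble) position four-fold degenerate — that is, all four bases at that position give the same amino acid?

6

Codon 1 GGA (Gly): third position 4-fold.
Codon 2 AGC (Ser): third position 2-fold.
Codon 3 AAU (Asn): third position 2-fold.
Codon 4 UCG (Ser): third position 4-fold.
Codon 5 UAU (Tyr): third position 2-fold.
Codon 6 GGA (Gly): third position 4-fold.
Codon 7 GCC (Ala): third position 4-fold.
Codon 8 GUA (Val): third position 4-fold.
Codon 9 UAU (Tyr): third position 2-fold.
Codon 10 UCU (Ser): third position 4-fold.
Four-fold degenerate third positions: 6.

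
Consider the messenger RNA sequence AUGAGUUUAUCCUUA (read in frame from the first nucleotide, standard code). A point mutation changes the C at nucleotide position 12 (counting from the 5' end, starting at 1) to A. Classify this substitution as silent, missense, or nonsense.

Position 12 falls in codon 4: UCC → Ser.
After the substitution the codon is UCA → Ser.
Both encode Ser, so the change is synonymous.

silent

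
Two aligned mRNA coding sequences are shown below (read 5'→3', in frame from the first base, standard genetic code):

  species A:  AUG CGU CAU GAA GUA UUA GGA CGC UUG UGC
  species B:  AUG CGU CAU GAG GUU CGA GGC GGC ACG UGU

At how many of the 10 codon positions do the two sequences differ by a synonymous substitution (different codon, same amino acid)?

Codon 1: AUG Met / AUG Met — identical.
Codon 2: CGU Arg / CGU Arg — identical.
Codon 3: CAU His / CAU His — identical.
Codon 4: GAA Glu / GAG Glu — synonymous.
Codon 5: GUA Val / GUU Val — synonymous.
Codon 6: UUA Leu / CGA Arg — nonsynonymous.
Codon 7: GGA Gly / GGC Gly — synonymous.
Codon 8: CGC Arg / GGC Gly — nonsynonymous.
Codon 9: UUG Leu / ACG Thr — nonsynonymous.
Codon 10: UGC Cys / UGU Cys — synonymous.
Synonymous differences: 4.

4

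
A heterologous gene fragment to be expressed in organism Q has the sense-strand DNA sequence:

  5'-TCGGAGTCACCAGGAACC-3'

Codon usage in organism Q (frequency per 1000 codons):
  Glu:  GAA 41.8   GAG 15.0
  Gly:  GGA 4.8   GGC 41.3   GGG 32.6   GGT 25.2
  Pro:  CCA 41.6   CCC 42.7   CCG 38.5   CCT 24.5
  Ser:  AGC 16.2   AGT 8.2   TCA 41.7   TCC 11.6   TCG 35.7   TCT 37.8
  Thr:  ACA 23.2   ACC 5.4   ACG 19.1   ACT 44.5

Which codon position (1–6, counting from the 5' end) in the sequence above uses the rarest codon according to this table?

Codon 1 TCG (Ser): 35.7 per 1000.
Codon 2 GAG (Glu): 15.0 per 1000.
Codon 3 TCA (Ser): 41.7 per 1000.
Codon 4 CCA (Pro): 41.6 per 1000.
Codon 5 GGA (Gly): 4.8 per 1000.
Codon 6 ACC (Thr): 5.4 per 1000.
Lowest frequency is 4.8 at codon 5.

5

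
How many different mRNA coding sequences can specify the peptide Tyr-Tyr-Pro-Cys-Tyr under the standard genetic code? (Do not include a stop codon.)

64

Tyr: 2 codons.
Tyr: 2 codons.
Pro: 4 codons.
Cys: 2 codons.
Tyr: 2 codons.
2 × 2 × 4 × 2 × 2 = 64.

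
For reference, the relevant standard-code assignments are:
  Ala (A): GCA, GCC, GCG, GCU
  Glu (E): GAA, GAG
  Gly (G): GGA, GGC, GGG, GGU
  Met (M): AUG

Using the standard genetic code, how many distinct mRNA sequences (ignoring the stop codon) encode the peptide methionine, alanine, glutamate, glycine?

Met: 1 codon.
Ala: 4 codons.
Glu: 2 codons.
Gly: 4 codons.
1 × 4 × 2 × 4 = 32.

32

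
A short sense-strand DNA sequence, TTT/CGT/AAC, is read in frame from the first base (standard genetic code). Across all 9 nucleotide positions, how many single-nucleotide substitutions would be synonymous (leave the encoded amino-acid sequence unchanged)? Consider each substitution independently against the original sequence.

5

Codon 1 (TTT, Phe): 1 synonymous substitution.
Codon 2 (CGT, Arg): 3 synonymous substitutions.
Codon 3 (AAC, Asn): 1 synonymous substitution.
Total: 1 + 3 + 1 = 5.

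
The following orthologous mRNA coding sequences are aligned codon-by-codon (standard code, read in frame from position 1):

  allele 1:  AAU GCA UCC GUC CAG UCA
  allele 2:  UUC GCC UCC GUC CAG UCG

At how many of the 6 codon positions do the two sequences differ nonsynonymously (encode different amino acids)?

Codon 1: AAU Asn / UUC Phe — nonsynonymous.
Codon 2: GCA Ala / GCC Ala — synonymous.
Codon 3: UCC Ser / UCC Ser — identical.
Codon 4: GUC Val / GUC Val — identical.
Codon 5: CAG Gln / CAG Gln — identical.
Codon 6: UCA Ser / UCG Ser — synonymous.
Nonsynonymous differences: 1.

1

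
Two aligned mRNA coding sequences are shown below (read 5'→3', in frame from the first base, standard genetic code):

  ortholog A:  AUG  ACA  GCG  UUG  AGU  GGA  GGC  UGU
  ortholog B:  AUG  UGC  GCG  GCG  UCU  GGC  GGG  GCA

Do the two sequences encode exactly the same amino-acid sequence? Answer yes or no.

Codon 1: AUG Met / AUG Met — identical.
Codon 2: ACA Thr / UGC Cys — nonsynonymous.
Codon 3: GCG Ala / GCG Ala — identical.
Codon 4: UUG Leu / GCG Ala — nonsynonymous.
Codon 5: AGU Ser / UCU Ser — synonymous.
Codon 6: GGA Gly / GGC Gly — synonymous.
Codon 7: GGC Gly / GGG Gly — synonymous.
Codon 8: UGU Cys / GCA Ala — nonsynonymous.
Nonsynonymous differences: 3 → different protein.

no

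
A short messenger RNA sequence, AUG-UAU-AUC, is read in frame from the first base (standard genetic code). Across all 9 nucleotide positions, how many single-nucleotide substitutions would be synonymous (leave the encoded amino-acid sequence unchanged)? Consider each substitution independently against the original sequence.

Codon 1 (AUG, Met): 0 synonymous substitutions.
Codon 2 (UAU, Tyr): 1 synonymous substitution.
Codon 3 (AUC, Ile): 2 synonymous substitutions.
Total: 0 + 1 + 2 = 3.

3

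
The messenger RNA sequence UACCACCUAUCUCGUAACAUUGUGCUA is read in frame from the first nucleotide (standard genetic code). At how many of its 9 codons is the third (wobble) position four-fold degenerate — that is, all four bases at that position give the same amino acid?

5

Codon 1 UAC (Tyr): third position 2-fold.
Codon 2 CAC (His): third position 2-fold.
Codon 3 CUA (Leu): third position 4-fold.
Codon 4 UCU (Ser): third position 4-fold.
Codon 5 CGU (Arg): third position 4-fold.
Codon 6 AAC (Asn): third position 2-fold.
Codon 7 AUU (Ile): third position 3-fold.
Codon 8 GUG (Val): third position 4-fold.
Codon 9 CUA (Leu): third position 4-fold.
Four-fold degenerate third positions: 5.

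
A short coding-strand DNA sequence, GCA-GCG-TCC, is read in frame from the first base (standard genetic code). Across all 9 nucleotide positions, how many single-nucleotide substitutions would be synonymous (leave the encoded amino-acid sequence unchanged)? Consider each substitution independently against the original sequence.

Codon 1 (GCA, Ala): 3 synonymous substitutions.
Codon 2 (GCG, Ala): 3 synonymous substitutions.
Codon 3 (TCC, Ser): 3 synonymous substitutions.
Total: 3 + 3 + 3 = 9.

9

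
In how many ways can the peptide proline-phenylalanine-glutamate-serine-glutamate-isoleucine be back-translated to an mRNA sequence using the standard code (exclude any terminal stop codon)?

Pro: 4 codons.
Phe: 2 codons.
Glu: 2 codons.
Ser: 6 codons.
Glu: 2 codons.
Ile: 3 codons.
4 × 2 × 2 × 6 × 2 × 3 = 576.

576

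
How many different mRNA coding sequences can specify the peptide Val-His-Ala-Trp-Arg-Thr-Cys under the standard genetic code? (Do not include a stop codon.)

Val: 4 codons.
His: 2 codons.
Ala: 4 codons.
Trp: 1 codon.
Arg: 6 codons.
Thr: 4 codons.
Cys: 2 codons.
4 × 2 × 4 × 1 × 6 × 4 × 2 = 1536.

1536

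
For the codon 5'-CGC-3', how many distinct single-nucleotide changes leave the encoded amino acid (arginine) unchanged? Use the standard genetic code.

3

Position 1: none → 0 synonymous.
Position 2: none → 0 synonymous.
Position 3: CGU, CGA, CGG → 3 synonymous.
Total: 0 + 0 + 3 = 3.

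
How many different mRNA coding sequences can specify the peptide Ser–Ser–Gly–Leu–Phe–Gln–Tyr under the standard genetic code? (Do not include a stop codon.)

6912

Ser: 6 codons.
Ser: 6 codons.
Gly: 4 codons.
Leu: 6 codons.
Phe: 2 codons.
Gln: 2 codons.
Tyr: 2 codons.
6 × 6 × 4 × 6 × 2 × 2 × 2 = 6912.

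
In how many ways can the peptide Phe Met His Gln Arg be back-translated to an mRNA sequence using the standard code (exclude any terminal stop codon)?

Phe: 2 codons.
Met: 1 codon.
His: 2 codons.
Gln: 2 codons.
Arg: 6 codons.
2 × 1 × 2 × 2 × 6 = 48.

48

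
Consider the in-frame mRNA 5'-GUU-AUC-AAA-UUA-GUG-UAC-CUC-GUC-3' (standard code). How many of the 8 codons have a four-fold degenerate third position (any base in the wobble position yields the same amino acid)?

4

Codon 1 GUU (Val): third position 4-fold.
Codon 2 AUC (Ile): third position 3-fold.
Codon 3 AAA (Lys): third position 2-fold.
Codon 4 UUA (Leu): third position 2-fold.
Codon 5 GUG (Val): third position 4-fold.
Codon 6 UAC (Tyr): third position 2-fold.
Codon 7 CUC (Leu): third position 4-fold.
Codon 8 GUC (Val): third position 4-fold.
Four-fold degenerate third positions: 4.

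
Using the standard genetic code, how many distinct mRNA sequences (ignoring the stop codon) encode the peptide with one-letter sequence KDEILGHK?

2304

Lys: 2 codons.
Asp: 2 codons.
Glu: 2 codons.
Ile: 3 codons.
Leu: 6 codons.
Gly: 4 codons.
His: 2 codons.
Lys: 2 codons.
2 × 2 × 2 × 3 × 6 × 4 × 2 × 2 = 2304.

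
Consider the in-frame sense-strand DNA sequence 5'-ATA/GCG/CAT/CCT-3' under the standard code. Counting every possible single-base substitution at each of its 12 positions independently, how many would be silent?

9

Codon 1 (ATA, Ile): 2 synonymous substitutions.
Codon 2 (GCG, Ala): 3 synonymous substitutions.
Codon 3 (CAT, His): 1 synonymous substitution.
Codon 4 (CCT, Pro): 3 synonymous substitutions.
Total: 2 + 3 + 1 + 3 = 9.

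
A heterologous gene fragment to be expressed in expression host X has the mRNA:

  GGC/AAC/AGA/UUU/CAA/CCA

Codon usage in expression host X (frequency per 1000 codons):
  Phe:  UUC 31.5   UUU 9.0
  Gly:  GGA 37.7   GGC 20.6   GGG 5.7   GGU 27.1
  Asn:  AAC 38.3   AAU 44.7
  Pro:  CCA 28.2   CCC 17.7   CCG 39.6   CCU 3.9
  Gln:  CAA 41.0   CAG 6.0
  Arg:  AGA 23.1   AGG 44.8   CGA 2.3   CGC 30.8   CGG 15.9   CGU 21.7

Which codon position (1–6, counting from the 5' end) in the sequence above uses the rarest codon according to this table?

Codon 1 GGC (Gly): 20.6 per 1000.
Codon 2 AAC (Asn): 38.3 per 1000.
Codon 3 AGA (Arg): 23.1 per 1000.
Codon 4 UUU (Phe): 9.0 per 1000.
Codon 5 CAA (Gln): 41.0 per 1000.
Codon 6 CCA (Pro): 28.2 per 1000.
Lowest frequency is 9.0 at codon 4.

4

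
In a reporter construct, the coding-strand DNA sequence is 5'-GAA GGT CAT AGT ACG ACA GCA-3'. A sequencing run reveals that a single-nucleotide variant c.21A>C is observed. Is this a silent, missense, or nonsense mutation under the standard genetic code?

silent

Position 21 falls in codon 7: GCA → Ala.
After the substitution the codon is GCC → Ala.
Both encode Ala, so the change is synonymous.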